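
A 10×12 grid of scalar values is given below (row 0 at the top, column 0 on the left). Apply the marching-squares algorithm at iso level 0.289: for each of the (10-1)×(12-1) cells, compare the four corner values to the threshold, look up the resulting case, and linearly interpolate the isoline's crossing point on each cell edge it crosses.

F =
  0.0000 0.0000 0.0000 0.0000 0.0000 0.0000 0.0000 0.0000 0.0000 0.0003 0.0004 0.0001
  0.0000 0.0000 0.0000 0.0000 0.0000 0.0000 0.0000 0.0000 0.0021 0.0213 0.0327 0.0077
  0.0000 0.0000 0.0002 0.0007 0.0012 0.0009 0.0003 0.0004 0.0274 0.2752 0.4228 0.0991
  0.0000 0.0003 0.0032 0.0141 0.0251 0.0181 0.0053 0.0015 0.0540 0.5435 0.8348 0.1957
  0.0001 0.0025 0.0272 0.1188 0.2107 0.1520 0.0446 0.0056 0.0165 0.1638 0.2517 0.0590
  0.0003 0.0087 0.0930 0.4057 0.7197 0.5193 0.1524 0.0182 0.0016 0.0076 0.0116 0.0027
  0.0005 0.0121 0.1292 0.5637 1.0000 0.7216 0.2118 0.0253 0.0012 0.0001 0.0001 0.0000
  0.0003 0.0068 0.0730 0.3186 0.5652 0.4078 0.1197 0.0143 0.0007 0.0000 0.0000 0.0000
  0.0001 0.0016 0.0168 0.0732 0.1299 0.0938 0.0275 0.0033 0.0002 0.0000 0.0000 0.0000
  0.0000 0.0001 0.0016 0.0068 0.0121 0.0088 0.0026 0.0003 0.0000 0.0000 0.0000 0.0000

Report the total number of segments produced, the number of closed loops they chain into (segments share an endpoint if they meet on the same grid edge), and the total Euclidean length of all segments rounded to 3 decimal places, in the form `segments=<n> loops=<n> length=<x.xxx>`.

cell (1,9): code 0100 → (1.657,10.000)–(2.000,9.093)
cell (1,10): code 1000 → (2.000,10.413)–(1.657,10.000)
cell (2,8): code 0100 → (2.051,9.000)–(3.000,8.480)
cell (2,9): code 1110 → (2.000,9.093)–(2.051,9.000)
cell (2,10): code 1001 → (3.000,10.854)–(2.000,10.413)
cell (3,8): code 0010 → (3.000,8.480)–(3.670,9.000)
cell (3,9): code 0011 → (3.670,9.000)–(3.936,10.000)
cell (3,10): code 0001 → (3.936,10.000)–(3.000,10.854)
cell (4,2): code 0100 → (4.593,3.000)–(5.000,2.627)
cell (4,3): code 1100 → (4.154,4.000)–(4.593,3.000)
cell (4,4): code 1100 → (4.373,5.000)–(4.154,4.000)
cell (4,5): code 1000 → (5.000,5.628)–(4.373,5.000)
cell (5,2): code 0110 → (5.000,2.627)–(6.000,2.368)
cell (5,5): code 1001 → (6.000,5.849)–(5.000,5.628)
cell (6,2): code 0110 → (6.000,2.368)–(7.000,2.879)
cell (6,5): code 1001 → (7.000,5.412)–(6.000,5.849)
cell (7,2): code 0010 → (7.000,2.879)–(7.121,3.000)
cell (7,3): code 0011 → (7.121,3.000)–(7.635,4.000)
cell (7,4): code 0011 → (7.635,4.000)–(7.378,5.000)
cell (7,5): code 0001 → (7.378,5.000)–(7.000,5.412)
total: 20 segments, chained into 2 closed loop(s), length Σ = 17.651024

segments=20 loops=2 length=17.651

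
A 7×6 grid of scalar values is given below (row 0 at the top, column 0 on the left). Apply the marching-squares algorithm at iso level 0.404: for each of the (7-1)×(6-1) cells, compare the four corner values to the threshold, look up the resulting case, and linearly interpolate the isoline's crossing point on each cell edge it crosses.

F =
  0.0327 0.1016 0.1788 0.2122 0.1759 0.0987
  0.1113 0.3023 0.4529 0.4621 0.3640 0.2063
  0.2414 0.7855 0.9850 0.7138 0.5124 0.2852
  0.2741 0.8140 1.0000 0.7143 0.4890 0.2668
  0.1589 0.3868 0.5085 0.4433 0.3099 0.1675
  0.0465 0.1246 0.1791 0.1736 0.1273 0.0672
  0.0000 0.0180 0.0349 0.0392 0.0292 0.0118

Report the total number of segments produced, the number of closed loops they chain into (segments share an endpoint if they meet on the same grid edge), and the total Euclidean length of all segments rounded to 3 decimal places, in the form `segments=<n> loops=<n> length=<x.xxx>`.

cell (0,1): code 0100 → (0.822,2.000)–(1.000,1.675)
cell (0,2): code 1100 → (0.768,3.000)–(0.822,2.000)
cell (0,3): code 1000 → (1.000,3.592)–(0.768,3.000)
cell (1,0): code 0100 → (1.210,1.000)–(2.000,0.299)
cell (1,1): code 1110 → (1.000,1.675)–(1.210,1.000)
cell (1,3): code 1101 → (1.270,4.000)–(1.000,3.592)
cell (1,4): code 1000 → (2.000,4.477)–(1.270,4.000)
cell (2,0): code 0110 → (2.000,0.299)–(3.000,0.241)
cell (2,4): code 1001 → (3.000,4.383)–(2.000,4.477)
cell (3,0): code 0010 → (3.000,0.241)–(3.960,1.000)
cell (3,1): code 0111 → (3.960,1.000)–(4.000,1.141)
cell (3,3): code 1011 → (4.000,3.295)–(3.475,4.000)
cell (3,4): code 0001 → (3.475,4.000)–(3.000,4.383)
cell (4,1): code 0010 → (4.000,1.141)–(4.317,2.000)
cell (4,2): code 0011 → (4.317,2.000)–(4.146,3.000)
cell (4,3): code 0001 → (4.146,3.000)–(4.000,3.295)
total: 16 segments, chained into 1 closed loop(s), length Σ = 12.257477

segments=16 loops=1 length=12.257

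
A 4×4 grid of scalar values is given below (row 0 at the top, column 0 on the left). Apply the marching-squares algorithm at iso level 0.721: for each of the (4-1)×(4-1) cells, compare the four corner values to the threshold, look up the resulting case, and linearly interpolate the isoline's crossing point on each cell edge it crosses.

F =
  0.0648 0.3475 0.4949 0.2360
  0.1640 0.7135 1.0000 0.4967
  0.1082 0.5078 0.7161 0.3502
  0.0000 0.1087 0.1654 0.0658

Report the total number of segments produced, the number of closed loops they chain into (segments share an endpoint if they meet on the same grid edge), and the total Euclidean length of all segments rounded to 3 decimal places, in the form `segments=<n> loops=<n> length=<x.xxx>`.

cell (0,1): code 0100 → (0.448,2.000)–(1.000,1.026)
cell (0,2): code 1000 → (1.000,2.554)–(0.448,2.000)
cell (1,1): code 0010 → (1.000,1.026)–(1.983,2.000)
cell (1,2): code 0001 → (1.983,2.000)–(1.000,2.554)
total: 4 segments, chained into 1 closed loop(s), length Σ = 4.413950

segments=4 loops=1 length=4.414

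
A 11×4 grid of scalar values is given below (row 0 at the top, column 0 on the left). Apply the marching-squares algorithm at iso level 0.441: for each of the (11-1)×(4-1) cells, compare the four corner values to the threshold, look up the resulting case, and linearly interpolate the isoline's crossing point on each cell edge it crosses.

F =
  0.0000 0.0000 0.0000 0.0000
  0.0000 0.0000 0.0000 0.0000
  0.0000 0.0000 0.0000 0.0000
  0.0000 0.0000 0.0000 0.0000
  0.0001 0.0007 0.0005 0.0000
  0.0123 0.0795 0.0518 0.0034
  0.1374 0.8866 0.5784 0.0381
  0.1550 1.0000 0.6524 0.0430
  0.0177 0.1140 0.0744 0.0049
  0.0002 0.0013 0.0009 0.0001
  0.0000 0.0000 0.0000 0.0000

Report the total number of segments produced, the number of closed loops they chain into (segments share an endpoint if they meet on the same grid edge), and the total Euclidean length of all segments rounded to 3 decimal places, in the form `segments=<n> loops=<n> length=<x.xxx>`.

segments=8 loops=1 length=6.677

cell (5,0): code 0100 → (5.448,1.000)–(6.000,0.405)
cell (5,1): code 1100 → (5.739,2.000)–(5.448,1.000)
cell (5,2): code 1000 → (6.000,2.254)–(5.739,2.000)
cell (6,0): code 0110 → (6.000,0.405)–(7.000,0.338)
cell (6,2): code 1001 → (7.000,2.347)–(6.000,2.254)
cell (7,0): code 0010 → (7.000,0.338)–(7.631,1.000)
cell (7,1): code 0011 → (7.631,1.000)–(7.366,2.000)
cell (7,2): code 0001 → (7.366,2.000)–(7.000,2.347)
total: 8 segments, chained into 1 closed loop(s), length Σ = 6.676722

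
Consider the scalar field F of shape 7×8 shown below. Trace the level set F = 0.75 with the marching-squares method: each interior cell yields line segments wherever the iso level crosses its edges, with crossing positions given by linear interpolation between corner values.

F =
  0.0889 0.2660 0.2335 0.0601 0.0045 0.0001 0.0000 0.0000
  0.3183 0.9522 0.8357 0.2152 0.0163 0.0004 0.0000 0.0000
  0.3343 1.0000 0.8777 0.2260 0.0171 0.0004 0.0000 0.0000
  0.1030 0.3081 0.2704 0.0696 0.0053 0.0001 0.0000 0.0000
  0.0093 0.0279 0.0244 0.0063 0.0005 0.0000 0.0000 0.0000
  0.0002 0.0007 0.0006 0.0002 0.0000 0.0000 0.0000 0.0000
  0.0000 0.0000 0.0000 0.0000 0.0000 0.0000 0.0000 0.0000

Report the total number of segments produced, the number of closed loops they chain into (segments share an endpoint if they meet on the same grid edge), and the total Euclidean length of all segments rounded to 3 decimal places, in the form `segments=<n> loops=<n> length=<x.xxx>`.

cell (0,0): code 0100 → (0.705,1.000)–(1.000,0.681)
cell (0,1): code 1100 → (0.858,2.000)–(0.705,1.000)
cell (0,2): code 1000 → (1.000,2.138)–(0.858,2.000)
cell (1,0): code 0110 → (1.000,0.681)–(2.000,0.624)
cell (1,2): code 1001 → (2.000,2.196)–(1.000,2.138)
cell (2,0): code 0010 → (2.000,0.624)–(2.361,1.000)
cell (2,1): code 0011 → (2.361,1.000)–(2.210,2.000)
cell (2,2): code 0001 → (2.210,2.000)–(2.000,2.196)
total: 8 segments, chained into 1 closed loop(s), length Σ = 5.467282

segments=8 loops=1 length=5.467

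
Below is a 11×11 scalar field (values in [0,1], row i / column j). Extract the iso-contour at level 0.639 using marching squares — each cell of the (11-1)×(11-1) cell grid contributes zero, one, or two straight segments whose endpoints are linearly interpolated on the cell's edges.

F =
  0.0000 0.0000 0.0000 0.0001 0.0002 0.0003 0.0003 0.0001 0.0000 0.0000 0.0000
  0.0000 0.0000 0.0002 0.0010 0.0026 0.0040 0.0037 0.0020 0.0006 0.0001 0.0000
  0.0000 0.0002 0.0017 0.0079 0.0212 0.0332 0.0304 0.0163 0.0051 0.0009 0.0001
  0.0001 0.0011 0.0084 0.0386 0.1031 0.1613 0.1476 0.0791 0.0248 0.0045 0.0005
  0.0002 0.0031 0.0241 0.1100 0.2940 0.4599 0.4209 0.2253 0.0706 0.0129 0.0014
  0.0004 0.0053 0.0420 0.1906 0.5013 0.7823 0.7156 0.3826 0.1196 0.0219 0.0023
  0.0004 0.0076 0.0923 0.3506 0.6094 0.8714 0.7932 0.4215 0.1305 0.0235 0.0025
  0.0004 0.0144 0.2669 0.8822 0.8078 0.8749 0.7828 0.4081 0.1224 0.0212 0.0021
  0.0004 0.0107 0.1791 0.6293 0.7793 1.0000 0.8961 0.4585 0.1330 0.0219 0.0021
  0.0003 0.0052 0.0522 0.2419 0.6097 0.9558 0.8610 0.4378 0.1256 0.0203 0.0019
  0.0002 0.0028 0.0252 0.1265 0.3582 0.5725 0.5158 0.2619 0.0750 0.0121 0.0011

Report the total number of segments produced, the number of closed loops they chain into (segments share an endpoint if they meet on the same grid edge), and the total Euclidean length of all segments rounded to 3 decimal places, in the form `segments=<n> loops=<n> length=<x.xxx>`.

segments=18 loops=1 length=14.651

cell (4,4): code 0100 → (4.556,5.000)–(5.000,4.490)
cell (4,5): code 1100 → (4.740,6.000)–(4.556,5.000)
cell (4,6): code 1000 → (5.000,6.230)–(4.740,6.000)
cell (5,4): code 0110 → (5.000,4.490)–(6.000,4.113)
cell (5,6): code 1001 → (6.000,6.415)–(5.000,6.230)
cell (6,2): code 0100 → (6.543,3.000)–(7.000,2.605)
cell (6,3): code 1100 → (6.149,4.000)–(6.543,3.000)
cell (6,4): code 1110 → (6.000,4.113)–(6.149,4.000)
cell (6,6): code 1001 → (7.000,6.384)–(6.000,6.415)
cell (7,2): code 0010 → (7.000,2.605)–(7.962,3.000)
cell (7,3): code 0111 → (7.962,3.000)–(8.000,3.065)
cell (7,6): code 1001 → (8.000,6.588)–(7.000,6.384)
cell (8,3): code 0010 → (8.000,3.065)–(8.827,4.000)
cell (8,4): code 0111 → (8.827,4.000)–(9.000,4.085)
cell (8,6): code 1001 → (9.000,6.525)–(8.000,6.588)
cell (9,4): code 0010 → (9.000,4.085)–(9.827,5.000)
cell (9,5): code 0011 → (9.827,5.000)–(9.643,6.000)
cell (9,6): code 0001 → (9.643,6.000)–(9.000,6.525)
total: 18 segments, chained into 1 closed loop(s), length Σ = 14.651245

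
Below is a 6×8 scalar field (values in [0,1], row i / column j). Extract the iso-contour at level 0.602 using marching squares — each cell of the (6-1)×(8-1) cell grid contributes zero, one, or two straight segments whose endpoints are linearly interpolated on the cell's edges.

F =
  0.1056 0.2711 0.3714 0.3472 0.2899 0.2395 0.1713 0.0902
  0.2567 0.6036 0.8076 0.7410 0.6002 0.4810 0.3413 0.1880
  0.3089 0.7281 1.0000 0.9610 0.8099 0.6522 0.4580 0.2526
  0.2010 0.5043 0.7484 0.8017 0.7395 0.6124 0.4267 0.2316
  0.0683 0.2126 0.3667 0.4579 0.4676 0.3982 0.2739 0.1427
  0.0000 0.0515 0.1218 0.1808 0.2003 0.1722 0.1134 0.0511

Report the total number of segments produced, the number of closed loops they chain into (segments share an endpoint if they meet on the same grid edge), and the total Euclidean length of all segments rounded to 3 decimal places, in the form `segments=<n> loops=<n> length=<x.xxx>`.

segments=16 loops=1 length=11.993

cell (0,0): code 0100 → (0.995,1.000)–(1.000,0.995)
cell (0,1): code 1100 → (0.529,2.000)–(0.995,1.000)
cell (0,2): code 1100 → (0.647,3.000)–(0.529,2.000)
cell (0,3): code 1000 → (1.000,3.987)–(0.647,3.000)
cell (1,0): code 0110 → (1.000,0.995)–(2.000,0.699)
cell (1,3): code 1101 → (1.009,4.000)–(1.000,3.987)
cell (1,4): code 1100 → (1.707,5.000)–(1.009,4.000)
cell (1,5): code 1000 → (2.000,5.258)–(1.707,5.000)
cell (2,0): code 0010 → (2.000,0.699)–(2.563,1.000)
cell (2,1): code 0111 → (2.563,1.000)–(3.000,1.400)
cell (2,5): code 1001 → (3.000,5.056)–(2.000,5.258)
cell (3,1): code 0010 → (3.000,1.400)–(3.384,2.000)
cell (3,2): code 0011 → (3.384,2.000)–(3.581,3.000)
cell (3,3): code 0011 → (3.581,3.000)–(3.506,4.000)
cell (3,4): code 0011 → (3.506,4.000)–(3.049,5.000)
cell (3,5): code 0001 → (3.049,5.000)–(3.000,5.056)
total: 16 segments, chained into 1 closed loop(s), length Σ = 11.993344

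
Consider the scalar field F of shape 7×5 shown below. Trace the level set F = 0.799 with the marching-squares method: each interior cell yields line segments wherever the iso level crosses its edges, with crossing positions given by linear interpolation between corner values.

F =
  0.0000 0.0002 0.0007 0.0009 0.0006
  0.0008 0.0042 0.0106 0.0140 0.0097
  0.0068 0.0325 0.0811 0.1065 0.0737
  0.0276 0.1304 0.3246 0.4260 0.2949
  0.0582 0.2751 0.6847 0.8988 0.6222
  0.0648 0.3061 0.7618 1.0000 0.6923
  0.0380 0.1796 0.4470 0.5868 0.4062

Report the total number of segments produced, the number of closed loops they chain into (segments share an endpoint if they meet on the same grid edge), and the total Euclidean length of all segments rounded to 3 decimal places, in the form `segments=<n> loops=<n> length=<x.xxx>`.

cell (3,2): code 0100 → (3.789,3.000)–(4.000,2.534)
cell (3,3): code 1000 → (4.000,3.361)–(3.789,3.000)
cell (4,2): code 0110 → (4.000,2.534)–(5.000,2.156)
cell (4,3): code 1001 → (5.000,3.653)–(4.000,3.361)
cell (5,2): code 0010 → (5.000,2.156)–(5.486,3.000)
cell (5,3): code 0001 → (5.486,3.000)–(5.000,3.653)
total: 6 segments, chained into 1 closed loop(s), length Σ = 4.829010

segments=6 loops=1 length=4.829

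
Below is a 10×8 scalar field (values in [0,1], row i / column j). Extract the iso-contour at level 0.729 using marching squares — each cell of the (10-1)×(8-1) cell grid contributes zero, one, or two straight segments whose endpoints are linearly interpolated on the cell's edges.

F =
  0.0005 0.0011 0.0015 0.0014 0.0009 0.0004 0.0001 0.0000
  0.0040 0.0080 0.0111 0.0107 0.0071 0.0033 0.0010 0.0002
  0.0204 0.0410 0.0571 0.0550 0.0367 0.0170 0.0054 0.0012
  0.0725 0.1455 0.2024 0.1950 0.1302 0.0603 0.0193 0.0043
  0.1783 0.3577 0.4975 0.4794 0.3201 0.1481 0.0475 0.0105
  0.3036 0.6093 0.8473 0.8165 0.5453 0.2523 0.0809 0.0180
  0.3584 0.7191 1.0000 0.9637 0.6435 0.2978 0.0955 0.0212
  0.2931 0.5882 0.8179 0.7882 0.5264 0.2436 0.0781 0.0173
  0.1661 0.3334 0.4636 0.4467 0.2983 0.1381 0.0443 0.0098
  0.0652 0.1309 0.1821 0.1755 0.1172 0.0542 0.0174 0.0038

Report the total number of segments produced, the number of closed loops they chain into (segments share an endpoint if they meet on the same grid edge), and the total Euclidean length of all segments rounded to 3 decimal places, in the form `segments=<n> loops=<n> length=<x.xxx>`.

segments=10 loops=1 length=8.228

cell (4,1): code 0100 → (4.662,2.000)–(5.000,1.503)
cell (4,2): code 1100 → (4.740,3.000)–(4.662,2.000)
cell (4,3): code 1000 → (5.000,3.323)–(4.740,3.000)
cell (5,1): code 0110 → (5.000,1.503)–(6.000,1.035)
cell (5,3): code 1001 → (6.000,3.733)–(5.000,3.323)
cell (6,1): code 0110 → (6.000,1.035)–(7.000,1.613)
cell (6,3): code 1001 → (7.000,3.226)–(6.000,3.733)
cell (7,1): code 0010 → (7.000,1.613)–(7.251,2.000)
cell (7,2): code 0011 → (7.251,2.000)–(7.173,3.000)
cell (7,3): code 0001 → (7.173,3.000)–(7.000,3.226)
total: 10 segments, chained into 1 closed loop(s), length Σ = 8.228445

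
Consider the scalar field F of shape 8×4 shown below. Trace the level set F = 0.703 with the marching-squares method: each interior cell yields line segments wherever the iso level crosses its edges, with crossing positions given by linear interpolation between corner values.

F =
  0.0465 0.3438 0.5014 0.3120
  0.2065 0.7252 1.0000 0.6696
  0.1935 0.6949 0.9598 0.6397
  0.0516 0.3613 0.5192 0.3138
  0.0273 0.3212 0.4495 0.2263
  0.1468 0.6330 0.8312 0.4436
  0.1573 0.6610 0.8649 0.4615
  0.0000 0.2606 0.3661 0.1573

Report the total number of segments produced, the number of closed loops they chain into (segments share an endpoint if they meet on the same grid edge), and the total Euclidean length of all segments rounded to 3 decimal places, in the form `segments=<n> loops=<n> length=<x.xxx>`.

segments=14 loops=2 length=11.004

cell (0,0): code 0100 → (0.942,1.000)–(1.000,0.957)
cell (0,1): code 1100 → (0.404,2.000)–(0.942,1.000)
cell (0,2): code 1000 → (1.000,2.899)–(0.404,2.000)
cell (1,0): code 0010 → (1.000,0.957)–(1.733,1.000)
cell (1,1): code 0111 → (1.733,1.000)–(2.000,1.031)
cell (1,2): code 1001 → (2.000,2.802)–(1.000,2.899)
cell (2,1): code 0010 → (2.000,1.031)–(2.583,2.000)
cell (2,2): code 0001 → (2.583,2.000)–(2.000,2.802)
cell (4,1): code 0100 → (4.664,2.000)–(5.000,1.353)
cell (4,2): code 1000 → (5.000,2.331)–(4.664,2.000)
cell (5,1): code 0110 → (5.000,1.353)–(6.000,1.206)
cell (5,2): code 1001 → (6.000,2.401)–(5.000,2.331)
cell (6,1): code 0010 → (6.000,1.206)–(6.325,2.000)
cell (6,2): code 0001 → (6.325,2.000)–(6.000,2.401)
total: 14 segments, chained into 2 closed loop(s), length Σ = 11.003735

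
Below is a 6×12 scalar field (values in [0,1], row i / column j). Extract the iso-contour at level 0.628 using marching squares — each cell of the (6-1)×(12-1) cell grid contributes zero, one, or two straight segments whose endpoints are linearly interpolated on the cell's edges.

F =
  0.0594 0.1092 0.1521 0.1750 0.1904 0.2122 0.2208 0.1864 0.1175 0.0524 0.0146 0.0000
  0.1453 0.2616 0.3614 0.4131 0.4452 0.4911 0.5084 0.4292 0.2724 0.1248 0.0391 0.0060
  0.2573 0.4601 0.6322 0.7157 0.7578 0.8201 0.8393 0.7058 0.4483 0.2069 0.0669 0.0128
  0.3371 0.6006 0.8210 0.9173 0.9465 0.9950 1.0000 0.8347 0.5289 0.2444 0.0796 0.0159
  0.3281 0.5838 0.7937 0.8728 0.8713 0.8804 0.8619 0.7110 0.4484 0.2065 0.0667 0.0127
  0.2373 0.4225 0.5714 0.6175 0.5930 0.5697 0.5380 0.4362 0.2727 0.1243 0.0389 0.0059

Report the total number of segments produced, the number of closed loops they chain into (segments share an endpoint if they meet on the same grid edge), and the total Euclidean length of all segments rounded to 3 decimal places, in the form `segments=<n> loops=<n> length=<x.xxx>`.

cell (1,1): code 0100 → (1.984,2.000)–(2.000,1.976)
cell (1,2): code 1100 → (1.710,3.000)–(1.984,2.000)
cell (1,3): code 1100 → (1.585,4.000)–(1.710,3.000)
cell (1,4): code 1100 → (1.416,5.000)–(1.585,4.000)
cell (1,5): code 1100 → (1.361,6.000)–(1.416,5.000)
cell (1,6): code 1100 → (1.719,7.000)–(1.361,6.000)
cell (1,7): code 1000 → (2.000,7.302)–(1.719,7.000)
cell (2,1): code 0110 → (2.000,1.976)–(3.000,1.124)
cell (2,7): code 1001 → (3.000,7.676)–(2.000,7.302)
cell (3,1): code 0110 → (3.000,1.124)–(4.000,1.211)
cell (3,7): code 1001 → (4.000,7.316)–(3.000,7.676)
cell (4,1): code 0010 → (4.000,1.211)–(4.745,2.000)
cell (4,2): code 0011 → (4.745,2.000)–(4.959,3.000)
cell (4,3): code 0011 → (4.959,3.000)–(4.874,4.000)
cell (4,4): code 0011 → (4.874,4.000)–(4.812,5.000)
cell (4,5): code 0011 → (4.812,5.000)–(4.722,6.000)
cell (4,6): code 0011 → (4.722,6.000)–(4.302,7.000)
cell (4,7): code 0001 → (4.302,7.000)–(4.000,7.316)
total: 18 segments, chained into 1 closed loop(s), length Σ = 16.650997

segments=18 loops=1 length=16.651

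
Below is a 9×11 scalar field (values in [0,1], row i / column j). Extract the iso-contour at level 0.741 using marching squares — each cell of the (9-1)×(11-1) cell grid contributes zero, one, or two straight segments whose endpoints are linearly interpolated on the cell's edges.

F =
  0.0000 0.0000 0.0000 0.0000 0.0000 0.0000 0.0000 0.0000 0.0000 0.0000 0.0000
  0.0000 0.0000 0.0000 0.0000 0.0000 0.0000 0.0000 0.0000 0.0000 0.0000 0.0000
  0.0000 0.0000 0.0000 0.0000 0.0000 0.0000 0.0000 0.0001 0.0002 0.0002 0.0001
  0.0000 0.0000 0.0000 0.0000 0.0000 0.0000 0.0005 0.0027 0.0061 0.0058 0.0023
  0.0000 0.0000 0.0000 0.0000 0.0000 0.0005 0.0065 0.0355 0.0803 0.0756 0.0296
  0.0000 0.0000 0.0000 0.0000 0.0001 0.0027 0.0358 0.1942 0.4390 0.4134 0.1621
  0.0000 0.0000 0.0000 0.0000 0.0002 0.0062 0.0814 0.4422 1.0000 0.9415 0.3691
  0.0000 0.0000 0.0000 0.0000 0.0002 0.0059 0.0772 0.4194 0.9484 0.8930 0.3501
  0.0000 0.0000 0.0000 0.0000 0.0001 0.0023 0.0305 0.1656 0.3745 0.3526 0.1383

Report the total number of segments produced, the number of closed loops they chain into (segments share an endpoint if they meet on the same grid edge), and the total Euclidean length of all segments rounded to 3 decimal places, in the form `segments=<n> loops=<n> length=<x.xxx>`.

cell (5,7): code 0100 → (5.538,8.000)–(6.000,7.536)
cell (5,8): code 1100 → (5.620,9.000)–(5.538,8.000)
cell (5,9): code 1000 → (6.000,9.350)–(5.620,9.000)
cell (6,7): code 0110 → (6.000,7.536)–(7.000,7.608)
cell (6,9): code 1001 → (7.000,9.280)–(6.000,9.350)
cell (7,7): code 0010 → (7.000,7.608)–(7.361,8.000)
cell (7,8): code 0011 → (7.361,8.000)–(7.281,9.000)
cell (7,9): code 0001 → (7.281,9.000)–(7.000,9.280)
total: 8 segments, chained into 1 closed loop(s), length Σ = 6.113060

segments=8 loops=1 length=6.113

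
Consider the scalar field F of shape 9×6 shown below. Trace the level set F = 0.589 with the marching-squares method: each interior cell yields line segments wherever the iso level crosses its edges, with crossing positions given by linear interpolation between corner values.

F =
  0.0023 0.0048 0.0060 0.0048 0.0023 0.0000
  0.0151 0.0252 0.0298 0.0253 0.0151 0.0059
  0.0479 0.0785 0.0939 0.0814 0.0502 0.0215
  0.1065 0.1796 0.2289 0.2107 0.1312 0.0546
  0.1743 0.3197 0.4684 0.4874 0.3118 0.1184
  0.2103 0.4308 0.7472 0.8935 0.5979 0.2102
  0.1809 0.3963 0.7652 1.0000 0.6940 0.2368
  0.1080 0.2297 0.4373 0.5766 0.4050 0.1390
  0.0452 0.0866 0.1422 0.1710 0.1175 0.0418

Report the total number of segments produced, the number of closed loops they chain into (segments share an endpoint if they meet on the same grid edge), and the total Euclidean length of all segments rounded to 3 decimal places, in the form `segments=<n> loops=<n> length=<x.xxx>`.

cell (4,1): code 0100 → (4.433,2.000)–(5.000,1.500)
cell (4,2): code 1100 → (4.250,3.000)–(4.433,2.000)
cell (4,3): code 1100 → (4.969,4.000)–(4.250,3.000)
cell (4,4): code 1000 → (5.000,4.023)–(4.969,4.000)
cell (5,1): code 0110 → (5.000,1.500)–(6.000,1.522)
cell (5,4): code 1001 → (6.000,4.230)–(5.000,4.023)
cell (6,1): code 0010 → (6.000,1.522)–(6.537,2.000)
cell (6,2): code 0011 → (6.537,2.000)–(6.971,3.000)
cell (6,3): code 0011 → (6.971,3.000)–(6.363,4.000)
cell (6,4): code 0001 → (6.363,4.000)–(6.000,4.230)
total: 10 segments, chained into 1 closed loop(s), length Σ = 8.472961

segments=10 loops=1 length=8.473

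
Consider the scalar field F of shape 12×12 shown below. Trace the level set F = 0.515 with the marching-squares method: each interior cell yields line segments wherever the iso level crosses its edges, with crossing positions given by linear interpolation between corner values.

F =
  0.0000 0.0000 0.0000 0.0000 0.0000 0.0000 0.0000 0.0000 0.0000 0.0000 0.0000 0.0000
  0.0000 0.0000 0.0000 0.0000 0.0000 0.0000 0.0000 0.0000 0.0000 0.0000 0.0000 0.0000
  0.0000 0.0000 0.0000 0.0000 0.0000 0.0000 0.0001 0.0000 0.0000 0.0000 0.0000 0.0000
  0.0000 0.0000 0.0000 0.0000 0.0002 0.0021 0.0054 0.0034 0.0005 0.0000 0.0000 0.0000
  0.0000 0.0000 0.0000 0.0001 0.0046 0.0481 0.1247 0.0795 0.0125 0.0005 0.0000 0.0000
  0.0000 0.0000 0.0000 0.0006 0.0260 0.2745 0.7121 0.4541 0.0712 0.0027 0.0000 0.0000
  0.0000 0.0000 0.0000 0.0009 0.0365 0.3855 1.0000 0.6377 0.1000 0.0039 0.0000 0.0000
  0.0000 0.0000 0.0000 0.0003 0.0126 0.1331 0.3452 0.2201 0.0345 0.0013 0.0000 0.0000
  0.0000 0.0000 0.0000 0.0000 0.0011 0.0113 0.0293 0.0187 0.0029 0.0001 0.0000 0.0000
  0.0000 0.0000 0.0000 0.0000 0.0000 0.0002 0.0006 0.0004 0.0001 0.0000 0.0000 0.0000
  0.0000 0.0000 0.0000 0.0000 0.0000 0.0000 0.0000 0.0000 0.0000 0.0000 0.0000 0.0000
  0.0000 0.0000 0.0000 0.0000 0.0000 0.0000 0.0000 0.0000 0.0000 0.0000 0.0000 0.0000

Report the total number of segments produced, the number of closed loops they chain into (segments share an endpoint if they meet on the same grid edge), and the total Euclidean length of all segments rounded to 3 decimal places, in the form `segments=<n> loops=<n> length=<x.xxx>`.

cell (4,5): code 0100 → (4.664,6.000)–(5.000,5.550)
cell (4,6): code 1000 → (5.000,6.764)–(4.664,6.000)
cell (5,5): code 0110 → (5.000,5.550)–(6.000,5.211)
cell (5,6): code 1101 → (5.332,7.000)–(5.000,6.764)
cell (5,7): code 1000 → (6.000,7.228)–(5.332,7.000)
cell (6,5): code 0010 → (6.000,5.211)–(6.741,6.000)
cell (6,6): code 0011 → (6.741,6.000)–(6.294,7.000)
cell (6,7): code 0001 → (6.294,7.000)–(6.000,7.228)
total: 8 segments, chained into 1 closed loop(s), length Σ = 6.114913

segments=8 loops=1 length=6.115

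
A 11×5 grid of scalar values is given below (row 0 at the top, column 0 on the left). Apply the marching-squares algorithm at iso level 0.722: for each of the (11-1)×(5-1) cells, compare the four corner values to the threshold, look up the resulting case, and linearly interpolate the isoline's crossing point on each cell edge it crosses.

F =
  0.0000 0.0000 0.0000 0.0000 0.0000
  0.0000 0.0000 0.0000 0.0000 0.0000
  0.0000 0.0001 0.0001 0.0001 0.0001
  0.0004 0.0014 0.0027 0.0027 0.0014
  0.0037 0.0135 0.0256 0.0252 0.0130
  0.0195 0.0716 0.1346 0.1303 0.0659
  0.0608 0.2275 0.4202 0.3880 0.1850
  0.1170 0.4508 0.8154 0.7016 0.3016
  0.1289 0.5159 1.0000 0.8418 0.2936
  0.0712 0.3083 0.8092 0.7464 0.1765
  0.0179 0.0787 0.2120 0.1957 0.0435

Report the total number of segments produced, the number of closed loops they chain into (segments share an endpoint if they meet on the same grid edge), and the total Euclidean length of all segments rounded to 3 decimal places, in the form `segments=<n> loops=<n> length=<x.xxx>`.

cell (6,1): code 0100 → (6.764,2.000)–(7.000,1.744)
cell (6,2): code 1000 → (7.000,2.821)–(6.764,2.000)
cell (7,1): code 0110 → (7.000,1.744)–(8.000,1.426)
cell (7,2): code 1101 → (7.146,3.000)–(7.000,2.821)
cell (7,3): code 1000 → (8.000,3.219)–(7.146,3.000)
cell (8,1): code 0110 → (8.000,1.426)–(9.000,1.826)
cell (8,3): code 1001 → (9.000,3.043)–(8.000,3.219)
cell (9,1): code 0010 → (9.000,1.826)–(9.146,2.000)
cell (9,2): code 0011 → (9.146,2.000)–(9.044,3.000)
cell (9,3): code 0001 → (9.044,3.000)–(9.000,3.043)
total: 10 segments, chained into 1 closed loop(s), length Σ = 6.751282

segments=10 loops=1 length=6.751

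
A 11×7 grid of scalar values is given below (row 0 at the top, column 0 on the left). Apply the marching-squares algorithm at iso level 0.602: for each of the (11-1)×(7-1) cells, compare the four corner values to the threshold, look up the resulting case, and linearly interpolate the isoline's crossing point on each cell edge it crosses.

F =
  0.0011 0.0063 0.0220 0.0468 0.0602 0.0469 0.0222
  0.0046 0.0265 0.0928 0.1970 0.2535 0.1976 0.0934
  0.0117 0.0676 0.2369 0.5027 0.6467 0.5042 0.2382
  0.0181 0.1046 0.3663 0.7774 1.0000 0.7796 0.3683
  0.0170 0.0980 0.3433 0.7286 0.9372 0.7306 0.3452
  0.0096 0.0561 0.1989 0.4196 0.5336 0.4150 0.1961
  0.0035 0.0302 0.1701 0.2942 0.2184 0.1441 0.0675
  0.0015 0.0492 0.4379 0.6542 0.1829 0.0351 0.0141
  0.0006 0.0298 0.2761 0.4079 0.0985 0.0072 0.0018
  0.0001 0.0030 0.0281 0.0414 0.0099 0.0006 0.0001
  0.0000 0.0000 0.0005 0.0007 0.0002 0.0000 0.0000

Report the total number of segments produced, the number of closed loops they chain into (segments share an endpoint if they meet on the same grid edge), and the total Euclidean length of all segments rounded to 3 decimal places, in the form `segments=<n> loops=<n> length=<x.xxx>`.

segments=16 loops=2 length=10.016

cell (1,3): code 0100 → (1.886,4.000)–(2.000,3.690)
cell (1,4): code 1000 → (2.000,4.314)–(1.886,4.000)
cell (2,2): code 0100 → (2.361,3.000)–(3.000,2.573)
cell (2,3): code 1110 → (2.000,3.690)–(2.361,3.000)
cell (2,4): code 1101 → (2.355,5.000)–(2.000,4.314)
cell (2,5): code 1000 → (3.000,5.432)–(2.355,5.000)
cell (3,2): code 0110 → (3.000,2.573)–(4.000,2.671)
cell (3,5): code 1001 → (4.000,5.334)–(3.000,5.432)
cell (4,2): code 0010 → (4.000,2.671)–(4.410,3.000)
cell (4,3): code 0011 → (4.410,3.000)–(4.831,4.000)
cell (4,4): code 0011 → (4.831,4.000)–(4.407,5.000)
cell (4,5): code 0001 → (4.407,5.000)–(4.000,5.334)
cell (6,2): code 0100 → (6.855,3.000)–(7.000,2.759)
cell (6,3): code 1000 → (7.000,3.111)–(6.855,3.000)
cell (7,2): code 0010 → (7.000,2.759)–(7.212,3.000)
cell (7,3): code 0001 → (7.212,3.000)–(7.000,3.111)
total: 16 segments, chained into 2 closed loop(s), length Σ = 10.016118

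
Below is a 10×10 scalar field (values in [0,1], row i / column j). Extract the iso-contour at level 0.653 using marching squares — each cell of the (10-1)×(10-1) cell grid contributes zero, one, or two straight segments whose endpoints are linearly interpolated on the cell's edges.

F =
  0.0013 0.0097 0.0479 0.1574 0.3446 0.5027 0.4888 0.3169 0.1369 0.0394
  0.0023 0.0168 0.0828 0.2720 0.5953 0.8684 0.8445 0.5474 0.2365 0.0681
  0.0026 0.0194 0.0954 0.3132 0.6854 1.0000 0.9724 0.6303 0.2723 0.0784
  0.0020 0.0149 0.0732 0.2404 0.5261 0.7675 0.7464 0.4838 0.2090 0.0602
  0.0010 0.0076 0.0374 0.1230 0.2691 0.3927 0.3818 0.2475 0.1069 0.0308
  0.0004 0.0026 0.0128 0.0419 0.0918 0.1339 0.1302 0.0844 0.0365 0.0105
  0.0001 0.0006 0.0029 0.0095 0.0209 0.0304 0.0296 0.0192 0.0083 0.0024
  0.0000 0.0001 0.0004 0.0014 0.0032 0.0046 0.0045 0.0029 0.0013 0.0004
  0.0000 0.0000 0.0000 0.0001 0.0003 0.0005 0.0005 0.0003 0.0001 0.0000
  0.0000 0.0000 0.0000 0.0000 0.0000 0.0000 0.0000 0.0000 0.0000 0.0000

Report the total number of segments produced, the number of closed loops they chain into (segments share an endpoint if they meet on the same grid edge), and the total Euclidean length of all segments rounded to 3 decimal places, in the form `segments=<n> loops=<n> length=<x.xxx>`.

cell (0,4): code 0100 → (0.411,5.000)–(1.000,4.211)
cell (0,5): code 1100 → (0.462,6.000)–(0.411,5.000)
cell (0,6): code 1000 → (1.000,6.645)–(0.462,6.000)
cell (1,3): code 0100 → (1.640,4.000)–(2.000,3.913)
cell (1,4): code 1110 → (1.000,4.211)–(1.640,4.000)
cell (1,6): code 1001 → (2.000,6.934)–(1.000,6.645)
cell (2,3): code 0010 → (2.000,3.913)–(2.203,4.000)
cell (2,4): code 0111 → (2.203,4.000)–(3.000,4.526)
cell (2,6): code 1001 → (3.000,6.356)–(2.000,6.934)
cell (3,4): code 0010 → (3.000,4.526)–(3.305,5.000)
cell (3,5): code 0011 → (3.305,5.000)–(3.256,6.000)
cell (3,6): code 0001 → (3.256,6.000)–(3.000,6.356)
total: 12 segments, chained into 1 closed loop(s), length Σ = 9.245174

segments=12 loops=1 length=9.245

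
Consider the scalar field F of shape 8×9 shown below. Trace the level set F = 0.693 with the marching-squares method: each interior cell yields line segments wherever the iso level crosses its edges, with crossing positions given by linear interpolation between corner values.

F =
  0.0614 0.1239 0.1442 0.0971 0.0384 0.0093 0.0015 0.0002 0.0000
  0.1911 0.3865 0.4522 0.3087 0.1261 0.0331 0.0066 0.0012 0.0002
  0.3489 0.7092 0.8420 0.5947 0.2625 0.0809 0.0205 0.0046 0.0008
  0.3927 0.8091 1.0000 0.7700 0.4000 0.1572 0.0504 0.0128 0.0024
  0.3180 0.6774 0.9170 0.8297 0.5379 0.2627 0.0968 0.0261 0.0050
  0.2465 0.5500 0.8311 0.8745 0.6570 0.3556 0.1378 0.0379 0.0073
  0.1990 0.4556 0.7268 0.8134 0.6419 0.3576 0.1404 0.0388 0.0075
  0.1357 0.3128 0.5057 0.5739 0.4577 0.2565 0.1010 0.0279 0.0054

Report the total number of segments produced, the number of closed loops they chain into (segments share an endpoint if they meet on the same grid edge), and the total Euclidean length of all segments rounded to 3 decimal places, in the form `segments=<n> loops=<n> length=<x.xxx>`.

cell (1,0): code 0100 → (1.950,1.000)–(2.000,0.955)
cell (1,1): code 1100 → (1.618,2.000)–(1.950,1.000)
cell (1,2): code 1000 → (2.000,2.603)–(1.618,2.000)
cell (2,0): code 0110 → (2.000,0.955)–(3.000,0.721)
cell (2,2): code 1101 → (2.561,3.000)–(2.000,2.603)
cell (2,3): code 1000 → (3.000,3.208)–(2.561,3.000)
cell (3,0): code 0010 → (3.000,0.721)–(3.882,1.000)
cell (3,1): code 0111 → (3.882,1.000)–(4.000,1.065)
cell (3,3): code 1001 → (4.000,3.468)–(3.000,3.208)
cell (4,1): code 0110 → (4.000,1.065)–(5.000,1.509)
cell (4,3): code 1001 → (5.000,3.834)–(4.000,3.468)
cell (5,1): code 0110 → (5.000,1.509)–(6.000,1.875)
cell (5,3): code 1001 → (6.000,3.702)–(5.000,3.834)
cell (6,1): code 0010 → (6.000,1.875)–(6.153,2.000)
cell (6,2): code 0011 → (6.153,2.000)–(6.503,3.000)
cell (6,3): code 0001 → (6.503,3.000)–(6.000,3.702)
total: 16 segments, chained into 1 closed loop(s), length Σ = 12.480909

segments=16 loops=1 length=12.481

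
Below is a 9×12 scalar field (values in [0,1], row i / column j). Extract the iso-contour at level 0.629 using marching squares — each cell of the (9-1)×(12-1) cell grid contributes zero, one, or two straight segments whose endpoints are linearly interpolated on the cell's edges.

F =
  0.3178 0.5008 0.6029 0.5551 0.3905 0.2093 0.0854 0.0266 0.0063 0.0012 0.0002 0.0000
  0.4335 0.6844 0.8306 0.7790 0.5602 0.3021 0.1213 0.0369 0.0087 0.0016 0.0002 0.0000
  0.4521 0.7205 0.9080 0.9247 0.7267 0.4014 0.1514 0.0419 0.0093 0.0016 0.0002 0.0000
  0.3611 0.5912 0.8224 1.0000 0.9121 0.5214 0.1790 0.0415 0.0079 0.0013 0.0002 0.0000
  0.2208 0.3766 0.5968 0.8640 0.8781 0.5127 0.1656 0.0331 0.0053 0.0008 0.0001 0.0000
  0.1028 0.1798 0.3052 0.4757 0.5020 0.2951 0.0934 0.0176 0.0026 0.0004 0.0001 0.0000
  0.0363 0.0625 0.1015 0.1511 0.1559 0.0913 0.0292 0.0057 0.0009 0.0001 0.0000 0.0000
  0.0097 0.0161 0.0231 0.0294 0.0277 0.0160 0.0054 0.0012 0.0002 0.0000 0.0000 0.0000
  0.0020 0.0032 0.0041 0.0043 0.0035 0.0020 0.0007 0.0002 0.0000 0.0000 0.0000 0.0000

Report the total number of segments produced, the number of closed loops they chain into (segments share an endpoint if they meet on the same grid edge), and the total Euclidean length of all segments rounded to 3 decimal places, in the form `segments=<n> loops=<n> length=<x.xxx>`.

cell (0,0): code 0100 → (0.698,1.000)–(1.000,0.779)
cell (0,1): code 1100 → (0.115,2.000)–(0.698,1.000)
cell (0,2): code 1100 → (0.330,3.000)–(0.115,2.000)
cell (0,3): code 1000 → (1.000,3.686)–(0.330,3.000)
cell (1,0): code 0110 → (1.000,0.779)–(2.000,0.659)
cell (1,3): code 1101 → (1.413,4.000)–(1.000,3.686)
cell (1,4): code 1000 → (2.000,4.300)–(1.413,4.000)
cell (2,0): code 0010 → (2.000,0.659)–(2.708,1.000)
cell (2,1): code 0111 → (2.708,1.000)–(3.000,1.163)
cell (2,4): code 1001 → (3.000,4.725)–(2.000,4.300)
cell (3,1): code 0010 → (3.000,1.163)–(3.857,2.000)
cell (3,2): code 0111 → (3.857,2.000)–(4.000,2.121)
cell (3,4): code 1001 → (4.000,4.682)–(3.000,4.725)
cell (4,2): code 0010 → (4.000,2.121)–(4.605,3.000)
cell (4,3): code 0011 → (4.605,3.000)–(4.662,4.000)
cell (4,4): code 0001 → (4.662,4.000)–(4.000,4.682)
total: 16 segments, chained into 1 closed loop(s), length Σ = 13.310789

segments=16 loops=1 length=13.311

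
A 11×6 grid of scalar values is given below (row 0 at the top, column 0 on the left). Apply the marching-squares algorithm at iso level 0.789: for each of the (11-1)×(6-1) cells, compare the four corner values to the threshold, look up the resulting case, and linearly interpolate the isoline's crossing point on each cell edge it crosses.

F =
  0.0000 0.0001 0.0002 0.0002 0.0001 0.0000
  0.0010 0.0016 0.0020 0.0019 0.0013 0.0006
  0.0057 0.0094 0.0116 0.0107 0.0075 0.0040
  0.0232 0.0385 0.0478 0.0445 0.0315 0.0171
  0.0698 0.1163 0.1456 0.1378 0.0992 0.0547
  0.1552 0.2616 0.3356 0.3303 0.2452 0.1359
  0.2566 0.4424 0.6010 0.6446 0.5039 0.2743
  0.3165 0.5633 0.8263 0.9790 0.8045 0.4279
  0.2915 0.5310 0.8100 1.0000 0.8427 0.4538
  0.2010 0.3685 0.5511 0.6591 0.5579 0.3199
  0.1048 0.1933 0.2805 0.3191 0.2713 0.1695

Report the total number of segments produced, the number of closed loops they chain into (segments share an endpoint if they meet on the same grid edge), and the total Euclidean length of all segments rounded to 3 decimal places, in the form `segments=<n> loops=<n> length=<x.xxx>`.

segments=10 loops=1 length=7.063

cell (6,1): code 0100 → (6.834,2.000)–(7.000,1.858)
cell (6,2): code 1100 → (6.432,3.000)–(6.834,2.000)
cell (6,3): code 1100 → (6.948,4.000)–(6.432,3.000)
cell (6,4): code 1000 → (7.000,4.041)–(6.948,4.000)
cell (7,1): code 0110 → (7.000,1.858)–(8.000,1.925)
cell (7,4): code 1001 → (8.000,4.138)–(7.000,4.041)
cell (8,1): code 0010 → (8.000,1.925)–(8.081,2.000)
cell (8,2): code 0011 → (8.081,2.000)–(8.619,3.000)
cell (8,3): code 0011 → (8.619,3.000)–(8.189,4.000)
cell (8,4): code 0001 → (8.189,4.000)–(8.000,4.138)
total: 10 segments, chained into 1 closed loop(s), length Σ = 7.062957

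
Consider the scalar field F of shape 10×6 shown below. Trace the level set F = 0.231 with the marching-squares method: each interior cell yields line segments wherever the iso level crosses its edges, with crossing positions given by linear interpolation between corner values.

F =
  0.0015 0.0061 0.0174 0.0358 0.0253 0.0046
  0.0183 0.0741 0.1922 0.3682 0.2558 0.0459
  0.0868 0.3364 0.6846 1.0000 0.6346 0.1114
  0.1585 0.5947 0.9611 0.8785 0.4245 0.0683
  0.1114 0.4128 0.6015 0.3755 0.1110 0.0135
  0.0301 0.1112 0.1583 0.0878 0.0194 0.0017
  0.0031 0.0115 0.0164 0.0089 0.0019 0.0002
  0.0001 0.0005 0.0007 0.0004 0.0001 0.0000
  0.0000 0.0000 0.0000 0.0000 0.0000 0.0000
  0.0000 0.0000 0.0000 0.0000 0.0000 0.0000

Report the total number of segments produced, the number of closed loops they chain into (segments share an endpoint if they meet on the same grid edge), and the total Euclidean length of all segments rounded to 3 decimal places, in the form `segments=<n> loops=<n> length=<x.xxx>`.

segments=16 loops=1 length=13.451

cell (0,2): code 0100 → (0.587,3.000)–(1.000,2.220)
cell (0,3): code 1100 → (0.892,4.000)–(0.587,3.000)
cell (0,4): code 1000 → (1.000,4.118)–(0.892,4.000)
cell (1,0): code 0100 → (1.598,1.000)–(2.000,0.578)
cell (1,1): code 1100 → (1.079,2.000)–(1.598,1.000)
cell (1,2): code 1110 → (1.000,2.220)–(1.079,2.000)
cell (1,4): code 1001 → (2.000,4.771)–(1.000,4.118)
cell (2,0): code 0110 → (2.000,0.578)–(3.000,0.166)
cell (2,4): code 1001 → (3.000,4.543)–(2.000,4.771)
cell (3,0): code 0110 → (3.000,0.166)–(4.000,0.397)
cell (3,3): code 1011 → (4.000,3.546)–(3.617,4.000)
cell (3,4): code 0001 → (3.617,4.000)–(3.000,4.543)
cell (4,0): code 0010 → (4.000,0.397)–(4.603,1.000)
cell (4,1): code 0011 → (4.603,1.000)–(4.836,2.000)
cell (4,2): code 0011 → (4.836,2.000)–(4.502,3.000)
cell (4,3): code 0001 → (4.502,3.000)–(4.000,3.546)
total: 16 segments, chained into 1 closed loop(s), length Σ = 13.450747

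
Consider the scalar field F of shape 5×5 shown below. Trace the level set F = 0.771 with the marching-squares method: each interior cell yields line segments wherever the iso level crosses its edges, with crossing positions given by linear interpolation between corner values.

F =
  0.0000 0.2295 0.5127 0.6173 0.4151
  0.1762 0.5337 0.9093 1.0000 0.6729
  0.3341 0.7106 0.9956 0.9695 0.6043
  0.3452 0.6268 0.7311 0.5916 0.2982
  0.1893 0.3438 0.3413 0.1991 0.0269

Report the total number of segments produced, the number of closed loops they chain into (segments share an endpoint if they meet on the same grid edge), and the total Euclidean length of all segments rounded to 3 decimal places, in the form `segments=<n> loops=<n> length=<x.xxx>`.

segments=8 loops=1 length=7.521

cell (0,1): code 0100 → (0.651,2.000)–(1.000,1.632)
cell (0,2): code 1100 → (0.402,3.000)–(0.651,2.000)
cell (0,3): code 1000 → (1.000,3.700)–(0.402,3.000)
cell (1,1): code 0110 → (1.000,1.632)–(2.000,1.212)
cell (1,3): code 1001 → (2.000,3.544)–(1.000,3.700)
cell (2,1): code 0010 → (2.000,1.212)–(2.849,2.000)
cell (2,2): code 0011 → (2.849,2.000)–(2.525,3.000)
cell (2,3): code 0001 → (2.525,3.000)–(2.000,3.544)
total: 8 segments, chained into 1 closed loop(s), length Σ = 7.521049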